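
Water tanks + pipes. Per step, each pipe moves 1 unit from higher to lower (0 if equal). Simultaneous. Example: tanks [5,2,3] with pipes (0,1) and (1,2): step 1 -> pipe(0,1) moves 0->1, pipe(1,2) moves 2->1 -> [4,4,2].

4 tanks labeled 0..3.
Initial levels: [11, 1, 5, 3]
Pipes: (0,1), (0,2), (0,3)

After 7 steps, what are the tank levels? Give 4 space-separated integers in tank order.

Step 1: flows [0->1,0->2,0->3] -> levels [8 2 6 4]
Step 2: flows [0->1,0->2,0->3] -> levels [5 3 7 5]
Step 3: flows [0->1,2->0,0=3] -> levels [5 4 6 5]
Step 4: flows [0->1,2->0,0=3] -> levels [5 5 5 5]
Step 5: flows [0=1,0=2,0=3] -> levels [5 5 5 5]
  -> stable; steps 6..7 unchanged -> [5 5 5 5]

Answer: 5 5 5 5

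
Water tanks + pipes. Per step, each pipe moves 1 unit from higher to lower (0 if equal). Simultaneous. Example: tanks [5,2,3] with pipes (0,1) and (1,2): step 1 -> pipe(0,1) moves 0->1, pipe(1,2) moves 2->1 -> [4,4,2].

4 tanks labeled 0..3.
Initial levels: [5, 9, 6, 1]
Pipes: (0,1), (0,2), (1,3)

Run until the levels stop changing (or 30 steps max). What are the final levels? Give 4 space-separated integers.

Step 1: flows [1->0,2->0,1->3] -> levels [7 7 5 2]
Step 2: flows [0=1,0->2,1->3] -> levels [6 6 6 3]
Step 3: flows [0=1,0=2,1->3] -> levels [6 5 6 4]
Step 4: flows [0->1,0=2,1->3] -> levels [5 5 6 5]
Step 5: flows [0=1,2->0,1=3] -> levels [6 5 5 5]
Step 6: flows [0->1,0->2,1=3] -> levels [4 6 6 5]
Step 7: flows [1->0,2->0,1->3] -> levels [6 4 5 6]
Step 8: flows [0->1,0->2,3->1] -> levels [4 6 6 5]
  -> period-2 cycle: step 8 state = step 6 state; never stabilizes
  -> state at step 30: (30-6) mod 2 = 0, same as step 6 -> [4 6 6 5]

Answer: 4 6 6 5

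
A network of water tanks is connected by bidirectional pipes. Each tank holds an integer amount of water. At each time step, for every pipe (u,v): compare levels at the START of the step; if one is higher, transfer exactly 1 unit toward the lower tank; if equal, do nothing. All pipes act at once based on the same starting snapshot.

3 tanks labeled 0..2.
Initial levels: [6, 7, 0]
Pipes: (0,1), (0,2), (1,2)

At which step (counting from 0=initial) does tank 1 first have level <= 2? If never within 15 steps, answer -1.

Answer: -1

Derivation:
Step 1: flows [1->0,0->2,1->2] -> levels [6 5 2]
Step 2: flows [0->1,0->2,1->2] -> levels [4 5 4]
Step 3: flows [1->0,0=2,1->2] -> levels [5 3 5]
Step 4: flows [0->1,0=2,2->1] -> levels [4 5 4]
  -> period-2 cycle (repeats step 2); tank 1 never drops to <=2
Tank 1 never reaches <=2 within 15 steps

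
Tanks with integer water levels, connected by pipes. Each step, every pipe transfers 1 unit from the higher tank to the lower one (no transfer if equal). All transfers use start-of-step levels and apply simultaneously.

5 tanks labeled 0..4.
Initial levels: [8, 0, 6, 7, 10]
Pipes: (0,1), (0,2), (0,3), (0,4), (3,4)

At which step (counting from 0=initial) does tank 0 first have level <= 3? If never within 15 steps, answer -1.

Step 1: flows [0->1,0->2,0->3,4->0,4->3] -> levels [6 1 7 9 8]
Step 2: flows [0->1,2->0,3->0,4->0,3->4] -> levels [8 2 6 7 8]
Step 3: flows [0->1,0->2,0->3,0=4,4->3] -> levels [5 3 7 9 7]
Step 4: flows [0->1,2->0,3->0,4->0,3->4] -> levels [7 4 6 7 7]
Step 5: flows [0->1,0->2,0=3,0=4,3=4] -> levels [5 5 7 7 7]
Step 6: flows [0=1,2->0,3->0,4->0,3=4] -> levels [8 5 6 6 6]
Step 7: flows [0->1,0->2,0->3,0->4,3=4] -> levels [4 6 7 7 7]
Step 8: flows [1->0,2->0,3->0,4->0,3=4] -> levels [8 5 6 6 6]
  -> period-2 cycle (repeats step 6); tank 0 never drops to <=3
Tank 0 never reaches <=3 within 15 steps

Answer: -1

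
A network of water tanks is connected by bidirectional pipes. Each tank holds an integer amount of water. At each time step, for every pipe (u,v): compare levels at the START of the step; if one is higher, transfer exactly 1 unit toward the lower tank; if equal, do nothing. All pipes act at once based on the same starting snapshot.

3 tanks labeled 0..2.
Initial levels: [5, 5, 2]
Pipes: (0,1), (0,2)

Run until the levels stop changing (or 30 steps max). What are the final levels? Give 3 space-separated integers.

Answer: 4 4 4

Derivation:
Step 1: flows [0=1,0->2] -> levels [4 5 3]
Step 2: flows [1->0,0->2] -> levels [4 4 4]
Step 3: flows [0=1,0=2] -> levels [4 4 4]
  -> stable (no change)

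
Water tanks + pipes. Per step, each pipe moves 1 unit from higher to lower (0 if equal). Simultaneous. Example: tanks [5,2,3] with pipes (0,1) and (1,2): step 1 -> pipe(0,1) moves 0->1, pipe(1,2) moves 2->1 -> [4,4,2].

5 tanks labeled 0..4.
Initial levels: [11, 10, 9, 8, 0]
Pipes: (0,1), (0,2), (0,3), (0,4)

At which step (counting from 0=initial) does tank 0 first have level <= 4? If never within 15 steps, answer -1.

Step 1: flows [0->1,0->2,0->3,0->4] -> levels [7 11 10 9 1]
Step 2: flows [1->0,2->0,3->0,0->4] -> levels [9 10 9 8 2]
Step 3: flows [1->0,0=2,0->3,0->4] -> levels [8 9 9 9 3]
Step 4: flows [1->0,2->0,3->0,0->4] -> levels [10 8 8 8 4]
Step 5: flows [0->1,0->2,0->3,0->4] -> levels [6 9 9 9 5]
Step 6: flows [1->0,2->0,3->0,0->4] -> levels [8 8 8 8 6]
Step 7: flows [0=1,0=2,0=3,0->4] -> levels [7 8 8 8 7]
Step 8: flows [1->0,2->0,3->0,0=4] -> levels [10 7 7 7 7]
Step 9: flows [0->1,0->2,0->3,0->4] -> levels [6 8 8 8 8]
Step 10: flows [1->0,2->0,3->0,4->0] -> levels [10 7 7 7 7]
  -> period-2 cycle (repeats step 8); tank 0 never drops to <=4
Tank 0 never reaches <=4 within 15 steps

Answer: -1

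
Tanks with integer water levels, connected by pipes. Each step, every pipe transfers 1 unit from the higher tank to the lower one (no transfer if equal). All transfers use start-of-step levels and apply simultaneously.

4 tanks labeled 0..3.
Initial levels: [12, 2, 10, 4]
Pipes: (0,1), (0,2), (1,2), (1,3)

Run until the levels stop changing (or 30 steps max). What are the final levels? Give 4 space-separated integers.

Answer: 7 8 7 6

Derivation:
Step 1: flows [0->1,0->2,2->1,3->1] -> levels [10 5 10 3]
Step 2: flows [0->1,0=2,2->1,1->3] -> levels [9 6 9 4]
Step 3: flows [0->1,0=2,2->1,1->3] -> levels [8 7 8 5]
Step 4: flows [0->1,0=2,2->1,1->3] -> levels [7 8 7 6]
Step 5: flows [1->0,0=2,1->2,1->3] -> levels [8 5 8 7]
Step 6: flows [0->1,0=2,2->1,3->1] -> levels [7 8 7 6]
  -> period-2 cycle: step 6 state = step 4 state; never stabilizes
  -> state at step 30: (30-4) mod 2 = 0, same as step 4 -> [7 8 7 6]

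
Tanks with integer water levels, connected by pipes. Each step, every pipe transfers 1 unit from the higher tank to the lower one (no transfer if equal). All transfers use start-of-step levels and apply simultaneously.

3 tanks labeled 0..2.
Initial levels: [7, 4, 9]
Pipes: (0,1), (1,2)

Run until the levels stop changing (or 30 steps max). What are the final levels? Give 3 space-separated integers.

Step 1: flows [0->1,2->1] -> levels [6 6 8]
Step 2: flows [0=1,2->1] -> levels [6 7 7]
Step 3: flows [1->0,1=2] -> levels [7 6 7]
Step 4: flows [0->1,2->1] -> levels [6 8 6]
Step 5: flows [1->0,1->2] -> levels [7 6 7]
  -> period-2 cycle: step 5 state = step 3 state; never stabilizes
  -> state at step 30: (30-3) mod 2 = 1, same as step 4 -> [6 8 6]

Answer: 6 8 6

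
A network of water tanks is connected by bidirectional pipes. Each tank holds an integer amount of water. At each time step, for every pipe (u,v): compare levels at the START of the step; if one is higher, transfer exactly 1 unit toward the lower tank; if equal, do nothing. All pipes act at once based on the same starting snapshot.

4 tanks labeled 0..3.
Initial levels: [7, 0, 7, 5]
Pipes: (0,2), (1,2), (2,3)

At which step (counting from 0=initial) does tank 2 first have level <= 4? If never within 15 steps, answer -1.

Step 1: flows [0=2,2->1,2->3] -> levels [7 1 5 6]
Step 2: flows [0->2,2->1,3->2] -> levels [6 2 6 5]
Step 3: flows [0=2,2->1,2->3] -> levels [6 3 4 6]
Tank 2 first reaches <=4 at step 3

Answer: 3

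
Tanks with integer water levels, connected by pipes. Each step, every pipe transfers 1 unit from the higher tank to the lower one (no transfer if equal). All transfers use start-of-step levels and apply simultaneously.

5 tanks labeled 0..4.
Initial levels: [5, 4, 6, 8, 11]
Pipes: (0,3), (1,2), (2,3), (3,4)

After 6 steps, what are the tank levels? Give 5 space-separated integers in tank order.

Step 1: flows [3->0,2->1,3->2,4->3] -> levels [6 5 6 7 10]
Step 2: flows [3->0,2->1,3->2,4->3] -> levels [7 6 6 6 9]
Step 3: flows [0->3,1=2,2=3,4->3] -> levels [6 6 6 8 8]
Step 4: flows [3->0,1=2,3->2,3=4] -> levels [7 6 7 6 8]
Step 5: flows [0->3,2->1,2->3,4->3] -> levels [6 7 5 9 7]
Step 6: flows [3->0,1->2,3->2,3->4] -> levels [7 6 7 6 8]

Answer: 7 6 7 6 8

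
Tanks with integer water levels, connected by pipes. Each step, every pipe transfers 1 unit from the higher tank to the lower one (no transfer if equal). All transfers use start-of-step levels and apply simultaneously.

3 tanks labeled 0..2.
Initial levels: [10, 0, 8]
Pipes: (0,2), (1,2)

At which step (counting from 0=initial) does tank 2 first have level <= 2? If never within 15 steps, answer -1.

Step 1: flows [0->2,2->1] -> levels [9 1 8]
Step 2: flows [0->2,2->1] -> levels [8 2 8]
Step 3: flows [0=2,2->1] -> levels [8 3 7]
Step 4: flows [0->2,2->1] -> levels [7 4 7]
Step 5: flows [0=2,2->1] -> levels [7 5 6]
Step 6: flows [0->2,2->1] -> levels [6 6 6]
Step 7: flows [0=2,1=2] -> levels [6 6 6]
  -> stable; tank 2 stays at 6 > 2
Tank 2 never reaches <=2 within 15 steps

Answer: -1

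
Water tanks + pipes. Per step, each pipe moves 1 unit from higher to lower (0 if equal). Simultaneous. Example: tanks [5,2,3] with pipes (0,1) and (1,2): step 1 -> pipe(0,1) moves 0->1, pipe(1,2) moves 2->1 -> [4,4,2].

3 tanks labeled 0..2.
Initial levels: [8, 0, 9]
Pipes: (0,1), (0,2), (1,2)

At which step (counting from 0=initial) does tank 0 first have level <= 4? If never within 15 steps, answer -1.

Answer: -1

Derivation:
Step 1: flows [0->1,2->0,2->1] -> levels [8 2 7]
Step 2: flows [0->1,0->2,2->1] -> levels [6 4 7]
Step 3: flows [0->1,2->0,2->1] -> levels [6 6 5]
Step 4: flows [0=1,0->2,1->2] -> levels [5 5 7]
Step 5: flows [0=1,2->0,2->1] -> levels [6 6 5]
  -> period-2 cycle (repeats step 3); tank 0 never drops to <=4
Tank 0 never reaches <=4 within 15 steps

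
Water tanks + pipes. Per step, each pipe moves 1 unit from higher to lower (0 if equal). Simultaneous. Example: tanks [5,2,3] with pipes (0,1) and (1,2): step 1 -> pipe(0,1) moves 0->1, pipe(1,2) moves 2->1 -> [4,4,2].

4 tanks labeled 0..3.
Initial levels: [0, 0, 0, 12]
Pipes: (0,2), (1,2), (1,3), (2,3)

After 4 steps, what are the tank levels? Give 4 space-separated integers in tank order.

Step 1: flows [0=2,1=2,3->1,3->2] -> levels [0 1 1 10]
Step 2: flows [2->0,1=2,3->1,3->2] -> levels [1 2 1 8]
Step 3: flows [0=2,1->2,3->1,3->2] -> levels [1 2 3 6]
Step 4: flows [2->0,2->1,3->1,3->2] -> levels [2 4 2 4]

Answer: 2 4 2 4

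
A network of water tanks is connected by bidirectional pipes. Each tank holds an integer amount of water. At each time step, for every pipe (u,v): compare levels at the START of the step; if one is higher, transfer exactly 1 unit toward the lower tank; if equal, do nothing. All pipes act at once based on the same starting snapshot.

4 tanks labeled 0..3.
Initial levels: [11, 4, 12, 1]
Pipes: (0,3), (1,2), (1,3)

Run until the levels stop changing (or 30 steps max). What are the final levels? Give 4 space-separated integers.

Answer: 6 6 8 8

Derivation:
Step 1: flows [0->3,2->1,1->3] -> levels [10 4 11 3]
Step 2: flows [0->3,2->1,1->3] -> levels [9 4 10 5]
Step 3: flows [0->3,2->1,3->1] -> levels [8 6 9 5]
Step 4: flows [0->3,2->1,1->3] -> levels [7 6 8 7]
Step 5: flows [0=3,2->1,3->1] -> levels [7 8 7 6]
Step 6: flows [0->3,1->2,1->3] -> levels [6 6 8 8]
Step 7: flows [3->0,2->1,3->1] -> levels [7 8 7 6]
  -> period-2 cycle: step 7 state = step 5 state; never stabilizes
  -> state at step 30: (30-5) mod 2 = 1, same as step 6 -> [6 6 8 8]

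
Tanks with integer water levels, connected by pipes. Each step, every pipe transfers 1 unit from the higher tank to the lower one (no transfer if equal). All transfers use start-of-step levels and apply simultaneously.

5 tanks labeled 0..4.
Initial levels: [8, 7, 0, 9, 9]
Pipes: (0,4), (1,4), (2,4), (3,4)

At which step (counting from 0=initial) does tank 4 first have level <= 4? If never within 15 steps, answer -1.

Step 1: flows [4->0,4->1,4->2,3=4] -> levels [9 8 1 9 6]
Step 2: flows [0->4,1->4,4->2,3->4] -> levels [8 7 2 8 8]
Step 3: flows [0=4,4->1,4->2,3=4] -> levels [8 8 3 8 6]
Step 4: flows [0->4,1->4,4->2,3->4] -> levels [7 7 4 7 8]
Step 5: flows [4->0,4->1,4->2,4->3] -> levels [8 8 5 8 4]
Tank 4 first reaches <=4 at step 5

Answer: 5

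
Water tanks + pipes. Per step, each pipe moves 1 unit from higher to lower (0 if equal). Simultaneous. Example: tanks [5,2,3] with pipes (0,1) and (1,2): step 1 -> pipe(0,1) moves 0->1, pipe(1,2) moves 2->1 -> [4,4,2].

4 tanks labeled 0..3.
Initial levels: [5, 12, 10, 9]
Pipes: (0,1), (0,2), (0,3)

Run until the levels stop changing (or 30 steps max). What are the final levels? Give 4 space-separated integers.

Step 1: flows [1->0,2->0,3->0] -> levels [8 11 9 8]
Step 2: flows [1->0,2->0,0=3] -> levels [10 10 8 8]
Step 3: flows [0=1,0->2,0->3] -> levels [8 10 9 9]
Step 4: flows [1->0,2->0,3->0] -> levels [11 9 8 8]
Step 5: flows [0->1,0->2,0->3] -> levels [8 10 9 9]
  -> period-2 cycle: step 5 state = step 3 state; never stabilizes
  -> state at step 30: (30-3) mod 2 = 1, same as step 4 -> [11 9 8 8]

Answer: 11 9 8 8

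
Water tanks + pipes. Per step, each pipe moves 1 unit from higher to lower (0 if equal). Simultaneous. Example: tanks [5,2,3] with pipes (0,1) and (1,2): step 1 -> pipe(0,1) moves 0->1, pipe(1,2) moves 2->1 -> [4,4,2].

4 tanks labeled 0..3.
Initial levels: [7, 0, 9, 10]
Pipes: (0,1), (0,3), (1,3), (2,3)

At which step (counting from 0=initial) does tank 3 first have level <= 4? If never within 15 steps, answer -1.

Answer: -1

Derivation:
Step 1: flows [0->1,3->0,3->1,3->2] -> levels [7 2 10 7]
Step 2: flows [0->1,0=3,3->1,2->3] -> levels [6 4 9 7]
Step 3: flows [0->1,3->0,3->1,2->3] -> levels [6 6 8 6]
Step 4: flows [0=1,0=3,1=3,2->3] -> levels [6 6 7 7]
Step 5: flows [0=1,3->0,3->1,2=3] -> levels [7 7 7 5]
Step 6: flows [0=1,0->3,1->3,2->3] -> levels [6 6 6 8]
Step 7: flows [0=1,3->0,3->1,3->2] -> levels [7 7 7 5]
  -> period-2 cycle (repeats step 5); tank 3 never drops to <=4
Tank 3 never reaches <=4 within 15 steps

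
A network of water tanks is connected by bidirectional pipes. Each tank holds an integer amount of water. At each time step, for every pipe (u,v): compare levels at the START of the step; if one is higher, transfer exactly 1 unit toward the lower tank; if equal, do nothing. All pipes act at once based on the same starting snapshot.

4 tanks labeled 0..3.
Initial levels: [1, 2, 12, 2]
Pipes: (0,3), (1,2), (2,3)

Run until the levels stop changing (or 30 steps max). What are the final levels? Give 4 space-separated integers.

Answer: 3 5 4 5

Derivation:
Step 1: flows [3->0,2->1,2->3] -> levels [2 3 10 2]
Step 2: flows [0=3,2->1,2->3] -> levels [2 4 8 3]
Step 3: flows [3->0,2->1,2->3] -> levels [3 5 6 3]
Step 4: flows [0=3,2->1,2->3] -> levels [3 6 4 4]
Step 5: flows [3->0,1->2,2=3] -> levels [4 5 5 3]
Step 6: flows [0->3,1=2,2->3] -> levels [3 5 4 5]
Step 7: flows [3->0,1->2,3->2] -> levels [4 4 6 3]
Step 8: flows [0->3,2->1,2->3] -> levels [3 5 4 5]
  -> period-2 cycle: step 8 state = step 6 state; never stabilizes
  -> state at step 30: (30-6) mod 2 = 0, same as step 6 -> [3 5 4 5]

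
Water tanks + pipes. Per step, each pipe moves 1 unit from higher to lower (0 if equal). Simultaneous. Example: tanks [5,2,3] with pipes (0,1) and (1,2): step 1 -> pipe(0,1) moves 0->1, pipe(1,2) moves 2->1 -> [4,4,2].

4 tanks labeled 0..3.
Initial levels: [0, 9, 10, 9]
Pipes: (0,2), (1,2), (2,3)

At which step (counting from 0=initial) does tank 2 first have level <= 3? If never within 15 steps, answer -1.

Step 1: flows [2->0,2->1,2->3] -> levels [1 10 7 10]
Step 2: flows [2->0,1->2,3->2] -> levels [2 9 8 9]
Step 3: flows [2->0,1->2,3->2] -> levels [3 8 9 8]
Step 4: flows [2->0,2->1,2->3] -> levels [4 9 6 9]
Step 5: flows [2->0,1->2,3->2] -> levels [5 8 7 8]
Step 6: flows [2->0,1->2,3->2] -> levels [6 7 8 7]
Step 7: flows [2->0,2->1,2->3] -> levels [7 8 5 8]
Step 8: flows [0->2,1->2,3->2] -> levels [6 7 8 7]
  -> period-2 cycle (repeats step 6); tank 2 never drops to <=3
Tank 2 never reaches <=3 within 15 steps

Answer: -1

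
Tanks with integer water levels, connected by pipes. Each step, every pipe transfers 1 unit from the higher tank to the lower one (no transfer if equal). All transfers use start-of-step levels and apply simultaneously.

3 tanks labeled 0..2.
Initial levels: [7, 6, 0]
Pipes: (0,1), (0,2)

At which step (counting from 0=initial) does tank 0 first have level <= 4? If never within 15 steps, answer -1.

Step 1: flows [0->1,0->2] -> levels [5 7 1]
Step 2: flows [1->0,0->2] -> levels [5 6 2]
Step 3: flows [1->0,0->2] -> levels [5 5 3]
Step 4: flows [0=1,0->2] -> levels [4 5 4]
Tank 0 first reaches <=4 at step 4

Answer: 4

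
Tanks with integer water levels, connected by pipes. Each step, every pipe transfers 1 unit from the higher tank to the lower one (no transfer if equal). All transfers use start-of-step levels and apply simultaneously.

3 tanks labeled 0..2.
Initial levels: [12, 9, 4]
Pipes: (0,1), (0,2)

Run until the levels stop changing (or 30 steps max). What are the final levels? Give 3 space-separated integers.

Answer: 7 9 9

Derivation:
Step 1: flows [0->1,0->2] -> levels [10 10 5]
Step 2: flows [0=1,0->2] -> levels [9 10 6]
Step 3: flows [1->0,0->2] -> levels [9 9 7]
Step 4: flows [0=1,0->2] -> levels [8 9 8]
Step 5: flows [1->0,0=2] -> levels [9 8 8]
Step 6: flows [0->1,0->2] -> levels [7 9 9]
Step 7: flows [1->0,2->0] -> levels [9 8 8]
  -> period-2 cycle: step 7 state = step 5 state; never stabilizes
  -> state at step 30: (30-5) mod 2 = 1, same as step 6 -> [7 9 9]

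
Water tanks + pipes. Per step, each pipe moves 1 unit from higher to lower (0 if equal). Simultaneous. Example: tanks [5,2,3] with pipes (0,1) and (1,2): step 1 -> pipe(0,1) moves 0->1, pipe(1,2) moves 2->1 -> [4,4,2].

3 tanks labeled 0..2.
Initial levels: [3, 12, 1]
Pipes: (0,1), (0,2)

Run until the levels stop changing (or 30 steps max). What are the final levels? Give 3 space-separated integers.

Answer: 4 6 6

Derivation:
Step 1: flows [1->0,0->2] -> levels [3 11 2]
Step 2: flows [1->0,0->2] -> levels [3 10 3]
Step 3: flows [1->0,0=2] -> levels [4 9 3]
Step 4: flows [1->0,0->2] -> levels [4 8 4]
Step 5: flows [1->0,0=2] -> levels [5 7 4]
Step 6: flows [1->0,0->2] -> levels [5 6 5]
Step 7: flows [1->0,0=2] -> levels [6 5 5]
Step 8: flows [0->1,0->2] -> levels [4 6 6]
Step 9: flows [1->0,2->0] -> levels [6 5 5]
  -> period-2 cycle: step 9 state = step 7 state; never stabilizes
  -> state at step 30: (30-7) mod 2 = 1, same as step 8 -> [4 6 6]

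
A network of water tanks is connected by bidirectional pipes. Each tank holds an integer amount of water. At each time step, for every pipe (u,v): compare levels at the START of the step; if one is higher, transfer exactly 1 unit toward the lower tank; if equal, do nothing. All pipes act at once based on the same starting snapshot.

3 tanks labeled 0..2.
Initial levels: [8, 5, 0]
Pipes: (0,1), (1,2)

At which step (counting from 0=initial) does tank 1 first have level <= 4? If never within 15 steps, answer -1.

Answer: 4

Derivation:
Step 1: flows [0->1,1->2] -> levels [7 5 1]
Step 2: flows [0->1,1->2] -> levels [6 5 2]
Step 3: flows [0->1,1->2] -> levels [5 5 3]
Step 4: flows [0=1,1->2] -> levels [5 4 4]
Tank 1 first reaches <=4 at step 4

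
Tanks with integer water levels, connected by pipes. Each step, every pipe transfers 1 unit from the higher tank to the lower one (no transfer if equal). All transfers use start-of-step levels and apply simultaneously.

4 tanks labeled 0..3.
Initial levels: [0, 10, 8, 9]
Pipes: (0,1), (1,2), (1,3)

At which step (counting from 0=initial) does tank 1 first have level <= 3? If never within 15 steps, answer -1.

Answer: -1

Derivation:
Step 1: flows [1->0,1->2,1->3] -> levels [1 7 9 10]
Step 2: flows [1->0,2->1,3->1] -> levels [2 8 8 9]
Step 3: flows [1->0,1=2,3->1] -> levels [3 8 8 8]
Step 4: flows [1->0,1=2,1=3] -> levels [4 7 8 8]
Step 5: flows [1->0,2->1,3->1] -> levels [5 8 7 7]
Step 6: flows [1->0,1->2,1->3] -> levels [6 5 8 8]
Step 7: flows [0->1,2->1,3->1] -> levels [5 8 7 7]
  -> period-2 cycle (repeats step 5); tank 1 never drops to <=3
Tank 1 never reaches <=3 within 15 steps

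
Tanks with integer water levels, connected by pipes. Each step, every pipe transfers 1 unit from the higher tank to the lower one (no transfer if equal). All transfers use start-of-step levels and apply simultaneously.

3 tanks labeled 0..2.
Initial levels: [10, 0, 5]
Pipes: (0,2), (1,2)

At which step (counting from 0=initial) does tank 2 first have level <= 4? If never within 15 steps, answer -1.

Step 1: flows [0->2,2->1] -> levels [9 1 5]
Step 2: flows [0->2,2->1] -> levels [8 2 5]
Step 3: flows [0->2,2->1] -> levels [7 3 5]
Step 4: flows [0->2,2->1] -> levels [6 4 5]
Step 5: flows [0->2,2->1] -> levels [5 5 5]
Step 6: flows [0=2,1=2] -> levels [5 5 5]
  -> stable; tank 2 stays at 5 > 4
Tank 2 never reaches <=4 within 15 steps

Answer: -1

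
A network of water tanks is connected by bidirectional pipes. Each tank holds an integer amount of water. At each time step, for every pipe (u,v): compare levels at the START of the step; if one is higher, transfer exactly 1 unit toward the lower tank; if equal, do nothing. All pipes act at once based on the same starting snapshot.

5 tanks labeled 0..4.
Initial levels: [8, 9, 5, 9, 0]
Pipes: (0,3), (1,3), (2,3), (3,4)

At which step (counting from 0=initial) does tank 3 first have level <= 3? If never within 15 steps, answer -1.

Step 1: flows [3->0,1=3,3->2,3->4] -> levels [9 9 6 6 1]
Step 2: flows [0->3,1->3,2=3,3->4] -> levels [8 8 6 7 2]
Step 3: flows [0->3,1->3,3->2,3->4] -> levels [7 7 7 7 3]
Step 4: flows [0=3,1=3,2=3,3->4] -> levels [7 7 7 6 4]
Step 5: flows [0->3,1->3,2->3,3->4] -> levels [6 6 6 8 5]
Step 6: flows [3->0,3->1,3->2,3->4] -> levels [7 7 7 4 6]
Step 7: flows [0->3,1->3,2->3,4->3] -> levels [6 6 6 8 5]
  -> period-2 cycle (repeats step 5); tank 3 never drops to <=3
Tank 3 never reaches <=3 within 15 steps

Answer: -1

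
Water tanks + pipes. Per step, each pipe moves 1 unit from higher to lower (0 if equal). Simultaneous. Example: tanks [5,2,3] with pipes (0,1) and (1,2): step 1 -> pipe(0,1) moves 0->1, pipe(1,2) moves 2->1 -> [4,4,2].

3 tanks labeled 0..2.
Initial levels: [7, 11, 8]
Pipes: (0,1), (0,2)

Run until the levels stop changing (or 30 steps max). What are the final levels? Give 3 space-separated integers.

Answer: 10 8 8

Derivation:
Step 1: flows [1->0,2->0] -> levels [9 10 7]
Step 2: flows [1->0,0->2] -> levels [9 9 8]
Step 3: flows [0=1,0->2] -> levels [8 9 9]
Step 4: flows [1->0,2->0] -> levels [10 8 8]
Step 5: flows [0->1,0->2] -> levels [8 9 9]
  -> period-2 cycle: step 5 state = step 3 state; never stabilizes
  -> state at step 30: (30-3) mod 2 = 1, same as step 4 -> [10 8 8]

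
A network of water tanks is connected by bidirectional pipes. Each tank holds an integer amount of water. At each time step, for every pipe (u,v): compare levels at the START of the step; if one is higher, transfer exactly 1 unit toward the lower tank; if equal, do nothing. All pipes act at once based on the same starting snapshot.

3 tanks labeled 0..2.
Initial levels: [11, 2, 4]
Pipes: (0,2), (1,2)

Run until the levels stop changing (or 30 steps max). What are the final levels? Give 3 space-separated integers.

Answer: 6 6 5

Derivation:
Step 1: flows [0->2,2->1] -> levels [10 3 4]
Step 2: flows [0->2,2->1] -> levels [9 4 4]
Step 3: flows [0->2,1=2] -> levels [8 4 5]
Step 4: flows [0->2,2->1] -> levels [7 5 5]
Step 5: flows [0->2,1=2] -> levels [6 5 6]
Step 6: flows [0=2,2->1] -> levels [6 6 5]
Step 7: flows [0->2,1->2] -> levels [5 5 7]
Step 8: flows [2->0,2->1] -> levels [6 6 5]
  -> period-2 cycle: step 8 state = step 6 state; never stabilizes
  -> state at step 30: (30-6) mod 2 = 0, same as step 6 -> [6 6 5]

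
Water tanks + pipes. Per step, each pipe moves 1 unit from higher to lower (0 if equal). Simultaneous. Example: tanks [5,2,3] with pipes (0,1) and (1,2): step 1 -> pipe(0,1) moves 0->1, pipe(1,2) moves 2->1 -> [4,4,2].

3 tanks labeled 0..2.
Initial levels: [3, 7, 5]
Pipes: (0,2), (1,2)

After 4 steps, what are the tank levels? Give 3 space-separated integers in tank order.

Answer: 5 5 5

Derivation:
Step 1: flows [2->0,1->2] -> levels [4 6 5]
Step 2: flows [2->0,1->2] -> levels [5 5 5]
Step 3: flows [0=2,1=2] -> levels [5 5 5]
  -> stable; steps 4..4 unchanged -> [5 5 5]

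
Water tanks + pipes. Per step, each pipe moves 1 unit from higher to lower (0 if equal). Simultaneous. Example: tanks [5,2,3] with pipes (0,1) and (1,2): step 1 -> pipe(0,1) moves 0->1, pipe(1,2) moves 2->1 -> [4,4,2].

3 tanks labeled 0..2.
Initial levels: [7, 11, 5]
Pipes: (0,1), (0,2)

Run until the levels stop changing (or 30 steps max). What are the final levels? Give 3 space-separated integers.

Answer: 7 8 8

Derivation:
Step 1: flows [1->0,0->2] -> levels [7 10 6]
Step 2: flows [1->0,0->2] -> levels [7 9 7]
Step 3: flows [1->0,0=2] -> levels [8 8 7]
Step 4: flows [0=1,0->2] -> levels [7 8 8]
Step 5: flows [1->0,2->0] -> levels [9 7 7]
Step 6: flows [0->1,0->2] -> levels [7 8 8]
  -> period-2 cycle: step 6 state = step 4 state; never stabilizes
  -> state at step 30: (30-4) mod 2 = 0, same as step 4 -> [7 8 8]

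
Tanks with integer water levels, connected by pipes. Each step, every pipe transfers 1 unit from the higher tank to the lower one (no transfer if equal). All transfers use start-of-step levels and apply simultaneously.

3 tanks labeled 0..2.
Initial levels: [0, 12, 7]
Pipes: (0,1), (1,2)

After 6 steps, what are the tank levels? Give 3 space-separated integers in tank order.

Answer: 6 6 7

Derivation:
Step 1: flows [1->0,1->2] -> levels [1 10 8]
Step 2: flows [1->0,1->2] -> levels [2 8 9]
Step 3: flows [1->0,2->1] -> levels [3 8 8]
Step 4: flows [1->0,1=2] -> levels [4 7 8]
Step 5: flows [1->0,2->1] -> levels [5 7 7]
Step 6: flows [1->0,1=2] -> levels [6 6 7]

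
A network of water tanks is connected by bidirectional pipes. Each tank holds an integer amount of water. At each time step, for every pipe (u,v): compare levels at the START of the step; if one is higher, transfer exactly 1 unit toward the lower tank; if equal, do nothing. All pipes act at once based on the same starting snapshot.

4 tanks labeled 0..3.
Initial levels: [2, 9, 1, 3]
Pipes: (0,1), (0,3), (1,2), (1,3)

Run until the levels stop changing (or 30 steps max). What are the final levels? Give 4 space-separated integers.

Step 1: flows [1->0,3->0,1->2,1->3] -> levels [4 6 2 3]
Step 2: flows [1->0,0->3,1->2,1->3] -> levels [4 3 3 5]
Step 3: flows [0->1,3->0,1=2,3->1] -> levels [4 5 3 3]
Step 4: flows [1->0,0->3,1->2,1->3] -> levels [4 2 4 5]
Step 5: flows [0->1,3->0,2->1,3->1] -> levels [4 5 3 3]
  -> period-2 cycle: step 5 state = step 3 state; never stabilizes
  -> state at step 30: (30-3) mod 2 = 1, same as step 4 -> [4 2 4 5]

Answer: 4 2 4 5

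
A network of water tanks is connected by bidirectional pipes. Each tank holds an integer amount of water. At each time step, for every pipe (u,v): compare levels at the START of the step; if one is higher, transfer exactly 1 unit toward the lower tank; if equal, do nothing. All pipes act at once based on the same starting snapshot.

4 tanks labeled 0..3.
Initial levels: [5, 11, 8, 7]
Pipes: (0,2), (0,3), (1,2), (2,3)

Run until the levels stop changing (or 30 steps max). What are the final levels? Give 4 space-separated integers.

Answer: 7 7 10 7

Derivation:
Step 1: flows [2->0,3->0,1->2,2->3] -> levels [7 10 7 7]
Step 2: flows [0=2,0=3,1->2,2=3] -> levels [7 9 8 7]
Step 3: flows [2->0,0=3,1->2,2->3] -> levels [8 8 7 8]
Step 4: flows [0->2,0=3,1->2,3->2] -> levels [7 7 10 7]
Step 5: flows [2->0,0=3,2->1,2->3] -> levels [8 8 7 8]
  -> period-2 cycle: step 5 state = step 3 state; never stabilizes
  -> state at step 30: (30-3) mod 2 = 1, same as step 4 -> [7 7 10 7]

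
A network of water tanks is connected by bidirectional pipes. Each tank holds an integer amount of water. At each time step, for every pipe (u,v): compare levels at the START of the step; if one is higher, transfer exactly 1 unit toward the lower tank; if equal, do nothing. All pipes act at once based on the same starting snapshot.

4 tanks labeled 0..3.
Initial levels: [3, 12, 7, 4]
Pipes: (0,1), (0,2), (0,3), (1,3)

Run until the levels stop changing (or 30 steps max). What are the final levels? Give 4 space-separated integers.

Step 1: flows [1->0,2->0,3->0,1->3] -> levels [6 10 6 4]
Step 2: flows [1->0,0=2,0->3,1->3] -> levels [6 8 6 6]
Step 3: flows [1->0,0=2,0=3,1->3] -> levels [7 6 6 7]
Step 4: flows [0->1,0->2,0=3,3->1] -> levels [5 8 7 6]
Step 5: flows [1->0,2->0,3->0,1->3] -> levels [8 6 6 6]
Step 6: flows [0->1,0->2,0->3,1=3] -> levels [5 7 7 7]
Step 7: flows [1->0,2->0,3->0,1=3] -> levels [8 6 6 6]
  -> period-2 cycle: step 7 state = step 5 state; never stabilizes
  -> state at step 30: (30-5) mod 2 = 1, same as step 6 -> [5 7 7 7]

Answer: 5 7 7 7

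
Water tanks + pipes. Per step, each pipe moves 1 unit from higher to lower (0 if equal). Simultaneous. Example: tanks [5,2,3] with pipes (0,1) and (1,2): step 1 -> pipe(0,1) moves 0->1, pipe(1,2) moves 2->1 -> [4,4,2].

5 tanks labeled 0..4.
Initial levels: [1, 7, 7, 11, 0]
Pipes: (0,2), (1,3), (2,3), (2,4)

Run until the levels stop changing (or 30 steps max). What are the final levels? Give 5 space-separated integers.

Step 1: flows [2->0,3->1,3->2,2->4] -> levels [2 8 6 9 1]
Step 2: flows [2->0,3->1,3->2,2->4] -> levels [3 9 5 7 2]
Step 3: flows [2->0,1->3,3->2,2->4] -> levels [4 8 4 7 3]
Step 4: flows [0=2,1->3,3->2,2->4] -> levels [4 7 4 7 4]
Step 5: flows [0=2,1=3,3->2,2=4] -> levels [4 7 5 6 4]
Step 6: flows [2->0,1->3,3->2,2->4] -> levels [5 6 4 6 5]
Step 7: flows [0->2,1=3,3->2,4->2] -> levels [4 6 7 5 4]
Step 8: flows [2->0,1->3,2->3,2->4] -> levels [5 5 4 7 5]
Step 9: flows [0->2,3->1,3->2,4->2] -> levels [4 6 7 5 4]
  -> period-2 cycle: step 9 state = step 7 state; never stabilizes
  -> state at step 30: (30-7) mod 2 = 1, same as step 8 -> [5 5 4 7 5]

Answer: 5 5 4 7 5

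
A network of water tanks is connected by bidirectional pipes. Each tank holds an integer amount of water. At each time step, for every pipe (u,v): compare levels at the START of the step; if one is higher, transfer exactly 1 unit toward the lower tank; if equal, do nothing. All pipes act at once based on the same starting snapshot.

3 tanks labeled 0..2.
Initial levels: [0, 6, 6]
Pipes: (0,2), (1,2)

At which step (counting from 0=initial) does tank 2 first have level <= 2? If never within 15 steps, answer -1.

Answer: -1

Derivation:
Step 1: flows [2->0,1=2] -> levels [1 6 5]
Step 2: flows [2->0,1->2] -> levels [2 5 5]
Step 3: flows [2->0,1=2] -> levels [3 5 4]
Step 4: flows [2->0,1->2] -> levels [4 4 4]
Step 5: flows [0=2,1=2] -> levels [4 4 4]
  -> stable; tank 2 stays at 4 > 2
Tank 2 never reaches <=2 within 15 steps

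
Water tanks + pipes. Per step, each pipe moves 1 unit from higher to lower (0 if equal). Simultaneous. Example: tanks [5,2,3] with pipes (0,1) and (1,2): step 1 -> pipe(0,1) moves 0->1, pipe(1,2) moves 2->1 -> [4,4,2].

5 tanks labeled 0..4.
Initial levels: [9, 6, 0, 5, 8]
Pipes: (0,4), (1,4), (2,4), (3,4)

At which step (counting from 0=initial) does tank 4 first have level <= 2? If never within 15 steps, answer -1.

Answer: -1

Derivation:
Step 1: flows [0->4,4->1,4->2,4->3] -> levels [8 7 1 6 6]
Step 2: flows [0->4,1->4,4->2,3=4] -> levels [7 6 2 6 7]
Step 3: flows [0=4,4->1,4->2,4->3] -> levels [7 7 3 7 4]
Step 4: flows [0->4,1->4,4->2,3->4] -> levels [6 6 4 6 6]
Step 5: flows [0=4,1=4,4->2,3=4] -> levels [6 6 5 6 5]
Step 6: flows [0->4,1->4,2=4,3->4] -> levels [5 5 5 5 8]
Step 7: flows [4->0,4->1,4->2,4->3] -> levels [6 6 6 6 4]
Step 8: flows [0->4,1->4,2->4,3->4] -> levels [5 5 5 5 8]
  -> period-2 cycle (repeats step 6); tank 4 never drops to <=2
Tank 4 never reaches <=2 within 15 steps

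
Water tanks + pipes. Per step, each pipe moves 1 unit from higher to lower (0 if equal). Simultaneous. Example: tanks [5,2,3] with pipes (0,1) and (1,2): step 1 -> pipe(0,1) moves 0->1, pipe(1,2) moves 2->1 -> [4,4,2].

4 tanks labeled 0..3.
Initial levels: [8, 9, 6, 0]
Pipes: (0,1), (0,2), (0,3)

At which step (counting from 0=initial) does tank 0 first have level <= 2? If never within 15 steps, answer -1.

Answer: -1

Derivation:
Step 1: flows [1->0,0->2,0->3] -> levels [7 8 7 1]
Step 2: flows [1->0,0=2,0->3] -> levels [7 7 7 2]
Step 3: flows [0=1,0=2,0->3] -> levels [6 7 7 3]
Step 4: flows [1->0,2->0,0->3] -> levels [7 6 6 4]
Step 5: flows [0->1,0->2,0->3] -> levels [4 7 7 5]
Step 6: flows [1->0,2->0,3->0] -> levels [7 6 6 4]
  -> period-2 cycle (repeats step 4); tank 0 never drops to <=2
Tank 0 never reaches <=2 within 15 steps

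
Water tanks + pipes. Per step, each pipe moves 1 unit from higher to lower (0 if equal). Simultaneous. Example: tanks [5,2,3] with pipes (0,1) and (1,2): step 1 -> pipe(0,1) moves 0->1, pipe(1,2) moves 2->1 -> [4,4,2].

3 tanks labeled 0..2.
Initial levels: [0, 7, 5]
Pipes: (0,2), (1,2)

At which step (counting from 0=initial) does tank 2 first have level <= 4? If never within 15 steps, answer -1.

Answer: 3

Derivation:
Step 1: flows [2->0,1->2] -> levels [1 6 5]
Step 2: flows [2->0,1->2] -> levels [2 5 5]
Step 3: flows [2->0,1=2] -> levels [3 5 4]
Tank 2 first reaches <=4 at step 3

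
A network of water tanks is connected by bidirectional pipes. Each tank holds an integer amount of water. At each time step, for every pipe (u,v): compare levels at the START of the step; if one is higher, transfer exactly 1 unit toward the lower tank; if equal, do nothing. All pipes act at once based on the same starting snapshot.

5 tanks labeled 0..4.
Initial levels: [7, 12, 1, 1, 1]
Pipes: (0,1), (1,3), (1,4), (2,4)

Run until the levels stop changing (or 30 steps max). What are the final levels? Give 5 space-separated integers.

Answer: 5 3 4 5 5

Derivation:
Step 1: flows [1->0,1->3,1->4,2=4] -> levels [8 9 1 2 2]
Step 2: flows [1->0,1->3,1->4,4->2] -> levels [9 6 2 3 2]
Step 3: flows [0->1,1->3,1->4,2=4] -> levels [8 5 2 4 3]
Step 4: flows [0->1,1->3,1->4,4->2] -> levels [7 4 3 5 3]
Step 5: flows [0->1,3->1,1->4,2=4] -> levels [6 5 3 4 4]
Step 6: flows [0->1,1->3,1->4,4->2] -> levels [5 4 4 5 4]
Step 7: flows [0->1,3->1,1=4,2=4] -> levels [4 6 4 4 4]
Step 8: flows [1->0,1->3,1->4,2=4] -> levels [5 3 4 5 5]
Step 9: flows [0->1,3->1,4->1,4->2] -> levels [4 6 5 4 3]
Step 10: flows [1->0,1->3,1->4,2->4] -> levels [5 3 4 5 5]
  -> period-2 cycle: step 10 state = step 8 state; never stabilizes
  -> state at step 30: (30-8) mod 2 = 0, same as step 8 -> [5 3 4 5 5]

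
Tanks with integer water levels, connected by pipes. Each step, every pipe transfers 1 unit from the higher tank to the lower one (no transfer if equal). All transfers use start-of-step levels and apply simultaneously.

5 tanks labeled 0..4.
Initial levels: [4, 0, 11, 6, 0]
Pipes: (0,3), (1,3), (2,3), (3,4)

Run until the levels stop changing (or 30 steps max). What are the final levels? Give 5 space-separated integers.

Step 1: flows [3->0,3->1,2->3,3->4] -> levels [5 1 10 4 1]
Step 2: flows [0->3,3->1,2->3,3->4] -> levels [4 2 9 4 2]
Step 3: flows [0=3,3->1,2->3,3->4] -> levels [4 3 8 3 3]
Step 4: flows [0->3,1=3,2->3,3=4] -> levels [3 3 7 5 3]
Step 5: flows [3->0,3->1,2->3,3->4] -> levels [4 4 6 3 4]
Step 6: flows [0->3,1->3,2->3,4->3] -> levels [3 3 5 7 3]
Step 7: flows [3->0,3->1,3->2,3->4] -> levels [4 4 6 3 4]
  -> period-2 cycle: step 7 state = step 5 state; never stabilizes
  -> state at step 30: (30-5) mod 2 = 1, same as step 6 -> [3 3 5 7 3]

Answer: 3 3 5 7 3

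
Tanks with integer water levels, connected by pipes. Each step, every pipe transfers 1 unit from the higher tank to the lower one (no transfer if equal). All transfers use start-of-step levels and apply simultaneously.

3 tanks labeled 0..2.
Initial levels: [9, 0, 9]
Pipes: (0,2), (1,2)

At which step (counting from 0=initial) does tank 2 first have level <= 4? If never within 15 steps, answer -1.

Answer: -1

Derivation:
Step 1: flows [0=2,2->1] -> levels [9 1 8]
Step 2: flows [0->2,2->1] -> levels [8 2 8]
Step 3: flows [0=2,2->1] -> levels [8 3 7]
Step 4: flows [0->2,2->1] -> levels [7 4 7]
Step 5: flows [0=2,2->1] -> levels [7 5 6]
Step 6: flows [0->2,2->1] -> levels [6 6 6]
Step 7: flows [0=2,1=2] -> levels [6 6 6]
  -> stable; tank 2 stays at 6 > 4
Tank 2 never reaches <=4 within 15 steps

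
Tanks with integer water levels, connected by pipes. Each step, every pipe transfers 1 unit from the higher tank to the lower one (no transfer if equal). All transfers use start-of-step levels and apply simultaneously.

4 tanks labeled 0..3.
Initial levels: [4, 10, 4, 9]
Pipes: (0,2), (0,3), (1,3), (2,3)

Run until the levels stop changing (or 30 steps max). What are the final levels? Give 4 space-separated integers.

Step 1: flows [0=2,3->0,1->3,3->2] -> levels [5 9 5 8]
Step 2: flows [0=2,3->0,1->3,3->2] -> levels [6 8 6 7]
Step 3: flows [0=2,3->0,1->3,3->2] -> levels [7 7 7 6]
Step 4: flows [0=2,0->3,1->3,2->3] -> levels [6 6 6 9]
Step 5: flows [0=2,3->0,3->1,3->2] -> levels [7 7 7 6]
  -> period-2 cycle: step 5 state = step 3 state; never stabilizes
  -> state at step 30: (30-3) mod 2 = 1, same as step 4 -> [6 6 6 9]

Answer: 6 6 6 9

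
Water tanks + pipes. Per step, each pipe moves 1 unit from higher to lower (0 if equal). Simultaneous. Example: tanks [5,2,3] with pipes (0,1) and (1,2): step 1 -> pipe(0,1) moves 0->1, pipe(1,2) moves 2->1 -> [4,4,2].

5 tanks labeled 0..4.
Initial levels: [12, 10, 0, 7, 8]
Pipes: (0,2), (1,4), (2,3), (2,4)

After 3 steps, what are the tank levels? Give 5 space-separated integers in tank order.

Step 1: flows [0->2,1->4,3->2,4->2] -> levels [11 9 3 6 8]
Step 2: flows [0->2,1->4,3->2,4->2] -> levels [10 8 6 5 8]
Step 3: flows [0->2,1=4,2->3,4->2] -> levels [9 8 7 6 7]

Answer: 9 8 7 6 7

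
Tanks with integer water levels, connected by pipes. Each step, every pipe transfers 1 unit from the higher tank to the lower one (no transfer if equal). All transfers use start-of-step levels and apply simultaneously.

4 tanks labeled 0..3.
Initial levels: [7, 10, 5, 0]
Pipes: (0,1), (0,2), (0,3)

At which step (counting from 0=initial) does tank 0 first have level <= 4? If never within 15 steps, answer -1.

Answer: 7

Derivation:
Step 1: flows [1->0,0->2,0->3] -> levels [6 9 6 1]
Step 2: flows [1->0,0=2,0->3] -> levels [6 8 6 2]
Step 3: flows [1->0,0=2,0->3] -> levels [6 7 6 3]
Step 4: flows [1->0,0=2,0->3] -> levels [6 6 6 4]
Step 5: flows [0=1,0=2,0->3] -> levels [5 6 6 5]
Step 6: flows [1->0,2->0,0=3] -> levels [7 5 5 5]
Step 7: flows [0->1,0->2,0->3] -> levels [4 6 6 6]
Tank 0 first reaches <=4 at step 7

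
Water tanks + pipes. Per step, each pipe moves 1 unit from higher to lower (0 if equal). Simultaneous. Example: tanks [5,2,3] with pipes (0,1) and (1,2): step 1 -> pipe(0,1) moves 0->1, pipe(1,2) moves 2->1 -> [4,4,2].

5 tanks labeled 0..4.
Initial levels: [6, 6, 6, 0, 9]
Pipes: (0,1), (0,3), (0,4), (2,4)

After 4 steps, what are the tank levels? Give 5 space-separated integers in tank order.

Step 1: flows [0=1,0->3,4->0,4->2] -> levels [6 6 7 1 7]
Step 2: flows [0=1,0->3,4->0,2=4] -> levels [6 6 7 2 6]
Step 3: flows [0=1,0->3,0=4,2->4] -> levels [5 6 6 3 7]
Step 4: flows [1->0,0->3,4->0,4->2] -> levels [6 5 7 4 5]

Answer: 6 5 7 4 5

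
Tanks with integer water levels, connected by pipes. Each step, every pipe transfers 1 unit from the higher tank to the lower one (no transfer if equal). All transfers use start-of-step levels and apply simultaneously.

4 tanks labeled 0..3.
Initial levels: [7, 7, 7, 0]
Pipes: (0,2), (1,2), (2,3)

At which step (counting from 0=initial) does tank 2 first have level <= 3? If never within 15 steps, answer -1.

Step 1: flows [0=2,1=2,2->3] -> levels [7 7 6 1]
Step 2: flows [0->2,1->2,2->3] -> levels [6 6 7 2]
Step 3: flows [2->0,2->1,2->3] -> levels [7 7 4 3]
Step 4: flows [0->2,1->2,2->3] -> levels [6 6 5 4]
Step 5: flows [0->2,1->2,2->3] -> levels [5 5 6 5]
Step 6: flows [2->0,2->1,2->3] -> levels [6 6 3 6]
Tank 2 first reaches <=3 at step 6

Answer: 6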